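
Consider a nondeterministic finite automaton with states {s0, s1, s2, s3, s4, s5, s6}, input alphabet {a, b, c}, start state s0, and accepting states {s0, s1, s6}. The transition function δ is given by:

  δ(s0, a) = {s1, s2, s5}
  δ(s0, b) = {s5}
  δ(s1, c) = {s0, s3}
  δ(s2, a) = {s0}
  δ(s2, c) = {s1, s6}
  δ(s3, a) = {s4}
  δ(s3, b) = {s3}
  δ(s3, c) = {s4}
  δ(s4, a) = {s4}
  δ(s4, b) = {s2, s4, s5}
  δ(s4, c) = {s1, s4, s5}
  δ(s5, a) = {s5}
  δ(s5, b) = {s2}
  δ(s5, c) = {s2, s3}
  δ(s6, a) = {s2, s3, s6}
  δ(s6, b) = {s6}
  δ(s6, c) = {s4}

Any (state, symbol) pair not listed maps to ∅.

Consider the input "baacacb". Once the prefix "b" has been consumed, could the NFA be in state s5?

Yes

Start in {s0}.
Read 'b': s0→{s5}; now {s5}.
State s5 is in {s5}.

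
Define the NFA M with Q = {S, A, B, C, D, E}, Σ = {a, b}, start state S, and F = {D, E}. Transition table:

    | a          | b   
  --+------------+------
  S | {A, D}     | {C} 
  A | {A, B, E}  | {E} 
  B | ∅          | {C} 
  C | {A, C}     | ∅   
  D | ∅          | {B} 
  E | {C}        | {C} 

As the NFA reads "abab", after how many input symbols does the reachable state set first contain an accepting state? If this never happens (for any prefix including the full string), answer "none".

Start in {S}.
Read 'a': {S} → {A, D}.
None of the earlier sets intersect F, but {A, D} does.

1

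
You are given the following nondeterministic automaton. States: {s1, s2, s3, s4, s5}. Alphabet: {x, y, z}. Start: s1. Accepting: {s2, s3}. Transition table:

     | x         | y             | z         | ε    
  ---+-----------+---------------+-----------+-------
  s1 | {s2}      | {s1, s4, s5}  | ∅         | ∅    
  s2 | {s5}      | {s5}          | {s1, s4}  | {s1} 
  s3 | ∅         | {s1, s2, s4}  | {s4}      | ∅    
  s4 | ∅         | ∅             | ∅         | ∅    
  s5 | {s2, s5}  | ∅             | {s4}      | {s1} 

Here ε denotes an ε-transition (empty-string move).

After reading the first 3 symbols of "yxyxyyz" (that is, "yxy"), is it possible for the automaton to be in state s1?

Start in {s1}.
Read 'y': {s1} → {s1, s4, s5}.
Read 'x': {s1, s4, s5} → {s1, s2, s5}.
Read 'y': {s1, s2, s5} → {s1, s4, s5}.
State s1 is in {s1, s4, s5}.

Yes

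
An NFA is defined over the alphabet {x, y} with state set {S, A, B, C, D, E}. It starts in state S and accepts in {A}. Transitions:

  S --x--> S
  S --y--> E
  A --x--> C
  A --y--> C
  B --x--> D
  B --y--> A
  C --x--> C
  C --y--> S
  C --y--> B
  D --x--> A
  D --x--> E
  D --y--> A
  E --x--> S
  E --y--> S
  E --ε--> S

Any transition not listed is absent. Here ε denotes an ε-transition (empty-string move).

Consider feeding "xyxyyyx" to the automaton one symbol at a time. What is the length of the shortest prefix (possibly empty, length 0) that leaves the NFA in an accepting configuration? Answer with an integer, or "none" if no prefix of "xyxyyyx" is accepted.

none

Start in {S}.
Read 'x': {S} → {S}.
Read 'y': {S} → {S, E}.
Read 'x': {S, E} → {S}.
Read 'y': {S} → {S, E}.
Read 'y': {S, E} → {S, E}.
Read 'y': {S, E} → {S, E}.
Read 'x': {S, E} → {S}.
No reachable set along the way intersects F.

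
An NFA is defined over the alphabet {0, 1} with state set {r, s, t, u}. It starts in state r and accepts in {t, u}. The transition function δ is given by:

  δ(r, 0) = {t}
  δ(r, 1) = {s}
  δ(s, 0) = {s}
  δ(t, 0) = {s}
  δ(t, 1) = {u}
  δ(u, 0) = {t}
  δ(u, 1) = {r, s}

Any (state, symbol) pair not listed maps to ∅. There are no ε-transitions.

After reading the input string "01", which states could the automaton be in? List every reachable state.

Start in {r}.
Read '0': {r} → {t}.
Read '1': {t} → {u}.

{u}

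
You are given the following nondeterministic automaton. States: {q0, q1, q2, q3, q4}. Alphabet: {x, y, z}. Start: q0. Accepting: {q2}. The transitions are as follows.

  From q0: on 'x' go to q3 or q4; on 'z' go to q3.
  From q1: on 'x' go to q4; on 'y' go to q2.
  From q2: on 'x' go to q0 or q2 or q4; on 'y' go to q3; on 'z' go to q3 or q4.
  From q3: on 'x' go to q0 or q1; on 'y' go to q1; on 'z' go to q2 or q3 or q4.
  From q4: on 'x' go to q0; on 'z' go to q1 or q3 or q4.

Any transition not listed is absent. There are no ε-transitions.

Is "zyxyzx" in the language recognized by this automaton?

No

Start in {q0}.
Read 'z': q0→{q3}; now {q3}.
Read 'y': q3→{q1}; now {q1}.
Read 'x': q1→{q4}; now {q4}.
Read 'y': q4→∅; now ∅.
The set is empty and remains empty for the remaining 2 symbols.
The final set ∅ contains no accepting state.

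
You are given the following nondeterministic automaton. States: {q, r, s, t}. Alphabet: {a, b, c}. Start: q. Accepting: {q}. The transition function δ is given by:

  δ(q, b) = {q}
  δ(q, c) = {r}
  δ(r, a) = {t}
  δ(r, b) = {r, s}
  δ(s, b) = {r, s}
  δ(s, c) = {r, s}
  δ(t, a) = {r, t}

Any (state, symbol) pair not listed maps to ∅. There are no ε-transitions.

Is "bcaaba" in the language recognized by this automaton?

Start in {q}.
Read 'b': q→{q}; now {q}.
Read 'c': q→{r}; now {r}.
Read 'a': r→{t}; now {t}.
Read 'a': t→{r, t}; now {r, t}.
Read 'b': r→{r, s}, t→∅; now {r, s}.
Read 'a': r→{t}, s→∅; now {t}.
The final set {t} contains no accepting state.

No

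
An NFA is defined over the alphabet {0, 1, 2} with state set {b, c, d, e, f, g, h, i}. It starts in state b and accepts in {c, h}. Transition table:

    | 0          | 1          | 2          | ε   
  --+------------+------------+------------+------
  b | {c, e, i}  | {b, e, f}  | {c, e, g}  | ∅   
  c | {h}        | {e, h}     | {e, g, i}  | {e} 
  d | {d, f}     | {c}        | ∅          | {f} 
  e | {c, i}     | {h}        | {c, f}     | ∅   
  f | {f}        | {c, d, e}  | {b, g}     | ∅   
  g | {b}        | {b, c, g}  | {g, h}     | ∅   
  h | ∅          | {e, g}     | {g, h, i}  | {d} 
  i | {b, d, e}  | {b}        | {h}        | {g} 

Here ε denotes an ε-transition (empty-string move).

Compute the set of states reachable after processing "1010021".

Start in {b}.
Read '1': {b} → {b, e, f}.
Read '0': {b, e, f} → {c, e, f, g, i}.
Read '1': {c, e, f, g, i} → {b, c, d, e, f, g, h}.
Read '0': {b, c, d, e, f, g, h} → {b, c, d, e, f, g, h, i}.
Read '0': {b, c, d, e, f, g, h, i} → {b, c, d, e, f, g, h, i}.
Read '2': {b, c, d, e, f, g, h, i} → {b, c, d, e, f, g, h, i}.
Read '1': {b, c, d, e, f, g, h, i} → {b, c, d, e, f, g, h}.

{b, c, d, e, f, g, h}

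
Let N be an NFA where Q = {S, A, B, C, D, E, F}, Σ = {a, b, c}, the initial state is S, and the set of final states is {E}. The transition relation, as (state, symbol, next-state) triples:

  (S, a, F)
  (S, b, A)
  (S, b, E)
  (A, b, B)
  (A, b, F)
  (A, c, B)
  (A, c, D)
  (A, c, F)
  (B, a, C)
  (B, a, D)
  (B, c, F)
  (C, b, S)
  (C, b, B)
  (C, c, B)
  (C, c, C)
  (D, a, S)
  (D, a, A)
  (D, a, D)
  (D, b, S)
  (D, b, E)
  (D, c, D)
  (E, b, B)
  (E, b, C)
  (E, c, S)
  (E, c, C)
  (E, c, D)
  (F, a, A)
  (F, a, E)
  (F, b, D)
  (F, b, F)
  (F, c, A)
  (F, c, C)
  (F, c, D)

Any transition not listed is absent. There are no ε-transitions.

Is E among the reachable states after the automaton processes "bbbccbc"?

No

Start in {S}.
Read 'b': S→{A, E}; now {A, E}.
Read 'b': A→{B, F}, E→{B, C}; now {B, C, F}.
Read 'b': B→∅, C→{S, B}, F→{D, F}; now {S, B, D, F}.
Read 'c': S→∅, B→{F}, D→{D}, F→{A, C, D}; now {A, C, D, F}.
Read 'c': A→{B, D, F}, C→{B, C}, D→{D}, F→{A, C, D}; now {A, B, C, D, F}.
Read 'b': A→{B, F}, B→∅, C→{S, B}, D→{S, E}, F→{D, F}; now {S, B, D, E, F}.
Read 'c': S→∅, B→{F}, D→{D}, E→{S, C, D}, F→{A, C, D}; now {S, A, C, D, F}.
State E is not in {S, A, C, D, F}.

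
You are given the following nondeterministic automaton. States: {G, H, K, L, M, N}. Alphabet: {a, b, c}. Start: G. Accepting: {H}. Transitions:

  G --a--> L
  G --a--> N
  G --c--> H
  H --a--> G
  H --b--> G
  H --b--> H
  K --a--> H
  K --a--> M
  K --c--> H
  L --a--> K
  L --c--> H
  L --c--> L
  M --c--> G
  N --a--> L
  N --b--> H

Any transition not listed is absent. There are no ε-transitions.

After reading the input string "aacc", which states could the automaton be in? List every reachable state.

Start in {G}.
Read 'a': {G} → {L, N}.
Read 'a': {L, N} → {K, L}.
Read 'c': {K, L} → {H, L}.
Read 'c': {H, L} → {H, L}.

{H, L}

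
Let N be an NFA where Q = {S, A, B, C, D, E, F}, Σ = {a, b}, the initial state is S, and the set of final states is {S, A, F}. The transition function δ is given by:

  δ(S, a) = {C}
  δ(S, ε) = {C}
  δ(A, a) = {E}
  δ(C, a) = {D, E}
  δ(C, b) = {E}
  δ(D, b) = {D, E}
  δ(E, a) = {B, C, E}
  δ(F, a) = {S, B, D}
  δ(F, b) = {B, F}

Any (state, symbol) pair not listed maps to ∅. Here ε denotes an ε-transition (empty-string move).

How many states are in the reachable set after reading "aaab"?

Start: ε-closure({S}) = {S, C}.
Read 'a': {S, C} → {C, D, E}.
Read 'a': {C, D, E} → {B, C, D, E}.
Read 'a': {B, C, D, E} → {B, C, D, E}.
Read 'b': {B, C, D, E} → {D, E}.
That set has 2 states.

2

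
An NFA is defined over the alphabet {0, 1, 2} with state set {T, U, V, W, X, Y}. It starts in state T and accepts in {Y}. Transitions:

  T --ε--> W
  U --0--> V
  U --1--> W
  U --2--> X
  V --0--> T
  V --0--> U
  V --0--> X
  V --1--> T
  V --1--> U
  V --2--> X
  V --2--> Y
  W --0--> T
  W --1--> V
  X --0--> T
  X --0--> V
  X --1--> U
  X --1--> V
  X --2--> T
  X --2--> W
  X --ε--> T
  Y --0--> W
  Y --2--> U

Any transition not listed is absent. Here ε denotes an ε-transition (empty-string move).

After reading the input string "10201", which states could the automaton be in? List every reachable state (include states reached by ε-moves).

{T, U, V, W}

Start: ε-closure({T}) = {T, W}.
Read '1': T→∅, W→{V}; now {V}.
Read '0': V→{T, U, X}; union {T, U, X}; ε-closure = {T, U, W, X}.
Read '2': T→∅, U→{X}, W→∅, X→{T, W}; now {T, W, X}.
Read '0': T→∅, W→{T}, X→{T, V}; union {T, V}; ε-closure = {T, V, W}.
Read '1': T→∅, V→{T, U}, W→{V}; union {T, U, V}; ε-closure = {T, U, V, W}.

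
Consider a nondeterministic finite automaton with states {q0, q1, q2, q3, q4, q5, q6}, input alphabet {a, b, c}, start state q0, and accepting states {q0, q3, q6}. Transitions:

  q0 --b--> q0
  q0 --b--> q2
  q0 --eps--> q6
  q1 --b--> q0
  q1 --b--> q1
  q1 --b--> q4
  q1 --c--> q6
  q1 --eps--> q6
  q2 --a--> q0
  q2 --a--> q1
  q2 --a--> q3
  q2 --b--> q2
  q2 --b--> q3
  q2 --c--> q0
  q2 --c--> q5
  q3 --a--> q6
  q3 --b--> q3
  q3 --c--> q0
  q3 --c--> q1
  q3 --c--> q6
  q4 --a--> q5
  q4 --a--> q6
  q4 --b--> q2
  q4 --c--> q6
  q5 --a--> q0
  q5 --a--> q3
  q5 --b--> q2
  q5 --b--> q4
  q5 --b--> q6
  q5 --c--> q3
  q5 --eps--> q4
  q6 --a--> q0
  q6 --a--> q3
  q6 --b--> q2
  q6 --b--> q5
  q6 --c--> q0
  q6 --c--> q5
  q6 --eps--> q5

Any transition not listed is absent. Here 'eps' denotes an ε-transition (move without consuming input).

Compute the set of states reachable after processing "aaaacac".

Start: ε-closure({q0}) = {q0, q4, q5, q6}.
Read 'a': {q0, q4, q5, q6} → {q0, q3, q4, q5, q6}.
Read 'a': {q0, q3, q4, q5, q6} → {q0, q3, q4, q5, q6}.
Read 'a': {q0, q3, q4, q5, q6} → {q0, q3, q4, q5, q6}.
Read 'a': {q0, q3, q4, q5, q6} → {q0, q3, q4, q5, q6}.
Read 'c': {q0, q3, q4, q5, q6} → {q0, q1, q3, q4, q5, q6}.
Read 'a': {q0, q1, q3, q4, q5, q6} → {q0, q3, q4, q5, q6}.
Read 'c': {q0, q3, q4, q5, q6} → {q0, q1, q3, q4, q5, q6}.

{q0, q1, q3, q4, q5, q6}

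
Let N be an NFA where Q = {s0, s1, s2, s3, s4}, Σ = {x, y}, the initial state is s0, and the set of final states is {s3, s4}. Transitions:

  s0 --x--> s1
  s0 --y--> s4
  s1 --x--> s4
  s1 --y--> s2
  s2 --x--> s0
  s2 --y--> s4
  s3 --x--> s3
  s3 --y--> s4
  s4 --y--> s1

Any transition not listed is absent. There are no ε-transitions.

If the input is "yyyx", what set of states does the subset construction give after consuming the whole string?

Start in {s0}.
Read 'y': s0→{s4}; now {s4}.
Read 'y': s4→{s1}; now {s1}.
Read 'y': s1→{s2}; now {s2}.
Read 'x': s2→{s0}; now {s0}.

{s0}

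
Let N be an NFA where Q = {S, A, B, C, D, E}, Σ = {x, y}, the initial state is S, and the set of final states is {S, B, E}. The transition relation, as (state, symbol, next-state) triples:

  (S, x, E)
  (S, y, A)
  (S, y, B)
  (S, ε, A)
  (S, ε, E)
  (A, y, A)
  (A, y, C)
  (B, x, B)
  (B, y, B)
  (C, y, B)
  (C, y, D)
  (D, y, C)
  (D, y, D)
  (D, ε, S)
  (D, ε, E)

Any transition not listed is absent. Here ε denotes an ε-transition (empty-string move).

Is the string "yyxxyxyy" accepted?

Yes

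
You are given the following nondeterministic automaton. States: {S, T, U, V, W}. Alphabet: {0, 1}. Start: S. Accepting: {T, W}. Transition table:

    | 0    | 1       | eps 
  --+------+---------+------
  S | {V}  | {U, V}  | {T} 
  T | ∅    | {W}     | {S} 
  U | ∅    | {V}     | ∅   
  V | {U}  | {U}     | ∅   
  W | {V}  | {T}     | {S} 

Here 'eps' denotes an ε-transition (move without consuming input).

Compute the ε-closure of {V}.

{V}

Begin with {V}.
No ε-moves leave this set, so the closure equals the set itself.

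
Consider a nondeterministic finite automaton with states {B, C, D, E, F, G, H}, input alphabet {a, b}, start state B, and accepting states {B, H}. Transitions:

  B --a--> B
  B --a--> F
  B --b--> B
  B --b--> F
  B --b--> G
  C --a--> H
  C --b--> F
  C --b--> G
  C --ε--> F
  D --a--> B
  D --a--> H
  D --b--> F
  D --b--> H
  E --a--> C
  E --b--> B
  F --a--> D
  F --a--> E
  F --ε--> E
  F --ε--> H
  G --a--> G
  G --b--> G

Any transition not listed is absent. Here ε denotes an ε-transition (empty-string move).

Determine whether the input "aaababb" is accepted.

Start in {B}.
Read 'a': {B} → {B, E, F, H}.
Read 'a': {B, E, F, H} → {B, C, D, E, F, H}.
Read 'a': {B, C, D, E, F, H} → {B, C, D, E, F, H}.
Read 'b': {B, C, D, E, F, H} → {B, E, F, G, H}.
Read 'a': {B, E, F, G, H} → {B, C, D, E, F, G, H}.
Read 'b': {B, C, D, E, F, G, H} → {B, E, F, G, H}.
Read 'b': {B, E, F, G, H} → {B, E, F, G, H}.
The final set {B, E, F, G, H} contains the accepting states B, H.

Yes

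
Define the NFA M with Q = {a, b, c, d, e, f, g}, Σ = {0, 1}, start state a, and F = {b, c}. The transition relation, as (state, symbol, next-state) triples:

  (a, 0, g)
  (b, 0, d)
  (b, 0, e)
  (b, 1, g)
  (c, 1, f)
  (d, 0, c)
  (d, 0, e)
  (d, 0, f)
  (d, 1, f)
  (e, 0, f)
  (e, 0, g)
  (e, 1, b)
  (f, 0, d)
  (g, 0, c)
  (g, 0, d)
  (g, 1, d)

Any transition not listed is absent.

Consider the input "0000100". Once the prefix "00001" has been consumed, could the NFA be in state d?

Yes

Start in {a}.
Read '0': a→{g}; now {g}.
Read '0': g→{c, d}; now {c, d}.
Read '0': c→∅, d→{c, e, f}; now {c, e, f}.
Read '0': c→∅, e→{f, g}, f→{d}; now {d, f, g}.
Read '1': d→{f}, f→∅, g→{d}; now {d, f}.
State d is in {d, f}.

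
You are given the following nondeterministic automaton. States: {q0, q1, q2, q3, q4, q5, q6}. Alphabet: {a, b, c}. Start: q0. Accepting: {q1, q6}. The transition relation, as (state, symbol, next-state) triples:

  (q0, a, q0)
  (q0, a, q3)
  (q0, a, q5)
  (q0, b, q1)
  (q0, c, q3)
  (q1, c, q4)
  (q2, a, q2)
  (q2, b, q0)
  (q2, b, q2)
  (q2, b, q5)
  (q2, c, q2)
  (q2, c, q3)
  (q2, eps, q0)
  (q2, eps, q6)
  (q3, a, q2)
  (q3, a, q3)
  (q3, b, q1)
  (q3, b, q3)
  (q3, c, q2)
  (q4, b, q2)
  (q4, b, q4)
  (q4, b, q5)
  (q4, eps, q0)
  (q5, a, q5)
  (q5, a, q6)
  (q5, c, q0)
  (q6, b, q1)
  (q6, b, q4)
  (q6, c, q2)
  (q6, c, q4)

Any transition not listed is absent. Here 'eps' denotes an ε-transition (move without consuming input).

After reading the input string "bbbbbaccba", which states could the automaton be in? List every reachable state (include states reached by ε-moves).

∅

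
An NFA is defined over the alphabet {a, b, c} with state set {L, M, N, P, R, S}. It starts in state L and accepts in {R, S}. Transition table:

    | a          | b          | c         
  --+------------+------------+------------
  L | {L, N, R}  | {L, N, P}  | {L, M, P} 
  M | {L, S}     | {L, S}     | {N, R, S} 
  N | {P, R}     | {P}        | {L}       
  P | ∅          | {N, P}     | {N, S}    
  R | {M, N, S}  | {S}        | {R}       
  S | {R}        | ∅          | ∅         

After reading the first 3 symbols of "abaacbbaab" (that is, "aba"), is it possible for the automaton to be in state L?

Yes

Start in {L}.
Read 'a': {L} → {L, N, R}.
Read 'b': {L, N, R} → {L, N, P, S}.
Read 'a': {L, N, P, S} → {L, N, P, R}.
State L is in {L, N, P, R}.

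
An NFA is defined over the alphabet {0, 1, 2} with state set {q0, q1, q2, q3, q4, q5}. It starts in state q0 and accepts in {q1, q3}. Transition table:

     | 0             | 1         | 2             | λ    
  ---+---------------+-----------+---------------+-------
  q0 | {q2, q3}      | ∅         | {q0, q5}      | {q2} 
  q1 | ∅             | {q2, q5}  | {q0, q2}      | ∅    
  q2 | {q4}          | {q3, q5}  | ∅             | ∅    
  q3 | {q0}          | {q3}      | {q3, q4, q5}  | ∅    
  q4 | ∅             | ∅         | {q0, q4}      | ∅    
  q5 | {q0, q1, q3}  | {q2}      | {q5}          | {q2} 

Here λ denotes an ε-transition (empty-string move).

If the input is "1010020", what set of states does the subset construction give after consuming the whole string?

Start: ε-closure({q0}) = {q0, q2}.
Read '1': q0→∅, q2→{q3, q5}; union {q3, q5}; ε-closure = {q2, q3, q5}.
Read '0': q2→{q4}, q3→{q0}, q5→{q0, q1, q3}; union {q0, q1, q3, q4}; ε-closure = {q0, q1, q2, q3, q4}.
Read '1': q0→∅, q1→{q2, q5}, q2→{q3, q5}, q3→{q3}, q4→∅; now {q2, q3, q5}.
Read '0': q2→{q4}, q3→{q0}, q5→{q0, q1, q3}; union {q0, q1, q3, q4}; ε-closure = {q0, q1, q2, q3, q4}.
Read '0': q0→{q2, q3}, q1→∅, q2→{q4}, q3→{q0}, q4→∅; now {q0, q2, q3, q4}.
Read '2': q0→{q0, q5}, q2→∅, q3→{q3, q4, q5}, q4→{q0, q4}; union {q0, q3, q4, q5}; ε-closure = {q0, q2, q3, q4, q5}.
Read '0': q0→{q2, q3}, q2→{q4}, q3→{q0}, q4→∅, q5→{q0, q1, q3}; now {q0, q1, q2, q3, q4}.

{q0, q1, q2, q3, q4}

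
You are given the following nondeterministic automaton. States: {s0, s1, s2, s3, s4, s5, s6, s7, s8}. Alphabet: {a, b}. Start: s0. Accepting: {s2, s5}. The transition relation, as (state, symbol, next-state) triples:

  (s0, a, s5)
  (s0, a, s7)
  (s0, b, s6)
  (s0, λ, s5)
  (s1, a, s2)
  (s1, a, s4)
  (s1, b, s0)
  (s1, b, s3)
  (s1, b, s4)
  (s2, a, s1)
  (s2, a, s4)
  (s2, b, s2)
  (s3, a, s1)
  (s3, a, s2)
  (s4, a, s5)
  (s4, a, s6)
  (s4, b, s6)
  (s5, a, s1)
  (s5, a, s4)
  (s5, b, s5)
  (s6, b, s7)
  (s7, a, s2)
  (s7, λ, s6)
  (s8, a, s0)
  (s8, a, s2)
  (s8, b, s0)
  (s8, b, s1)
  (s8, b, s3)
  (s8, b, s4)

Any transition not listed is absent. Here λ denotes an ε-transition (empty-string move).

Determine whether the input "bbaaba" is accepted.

Yes

Start: ε-closure({s0}) = {s0, s5}.
Read 'b': {s0, s5} → {s5, s6}.
Read 'b': {s5, s6} → {s5, s6, s7}.
Read 'a': {s5, s6, s7} → {s1, s2, s4}.
Read 'a': {s1, s2, s4} → {s1, s2, s4, s5, s6}.
Read 'b': {s1, s2, s4, s5, s6} → {s0, s2, s3, s4, s5, s6, s7}.
Read 'a': {s0, s2, s3, s4, s5, s6, s7} → {s1, s2, s4, s5, s6, s7}.
The final set {s1, s2, s4, s5, s6, s7} contains the accepting states s2, s5.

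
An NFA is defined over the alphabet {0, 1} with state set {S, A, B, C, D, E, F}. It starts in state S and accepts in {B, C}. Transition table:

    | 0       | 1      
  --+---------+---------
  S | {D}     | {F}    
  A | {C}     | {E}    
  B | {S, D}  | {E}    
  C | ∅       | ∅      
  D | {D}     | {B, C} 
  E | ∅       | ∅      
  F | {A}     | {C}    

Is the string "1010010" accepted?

No

Start in {S}.
Read '1': S→{F}; now {F}.
Read '0': F→{A}; now {A}.
Read '1': A→{E}; now {E}.
Read '0': E→∅; now ∅.
The set is empty and remains empty for the remaining 3 symbols.
The final set ∅ contains no accepting state.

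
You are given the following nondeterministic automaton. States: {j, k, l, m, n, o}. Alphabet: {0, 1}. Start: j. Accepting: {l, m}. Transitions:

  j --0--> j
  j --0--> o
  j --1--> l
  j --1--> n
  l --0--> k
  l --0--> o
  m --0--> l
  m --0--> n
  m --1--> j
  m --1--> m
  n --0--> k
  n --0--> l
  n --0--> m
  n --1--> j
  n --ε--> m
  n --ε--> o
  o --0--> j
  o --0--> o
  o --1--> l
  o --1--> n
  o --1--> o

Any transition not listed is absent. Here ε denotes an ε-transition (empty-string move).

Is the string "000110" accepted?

Yes

Start in {j}.
Read '0': j→{j, o}; now {j, o}.
Read '0': j→{j, o}, o→{j, o}; now {j, o}.
Read '0': j→{j, o}, o→{j, o}; now {j, o}.
Read '1': j→{l, n}, o→{l, n, o}; union {l, n, o}; ε-closure = {l, m, n, o}.
Read '1': l→∅, m→{j, m}, n→{j}, o→{l, n, o}; now {j, l, m, n, o}.
Read '0': j→{j, o}, l→{k, o}, m→{l, n}, n→{k, l, m}, o→{j, o}; now {j, k, l, m, n, o}.
The final set {j, k, l, m, n, o} contains the accepting states l, m.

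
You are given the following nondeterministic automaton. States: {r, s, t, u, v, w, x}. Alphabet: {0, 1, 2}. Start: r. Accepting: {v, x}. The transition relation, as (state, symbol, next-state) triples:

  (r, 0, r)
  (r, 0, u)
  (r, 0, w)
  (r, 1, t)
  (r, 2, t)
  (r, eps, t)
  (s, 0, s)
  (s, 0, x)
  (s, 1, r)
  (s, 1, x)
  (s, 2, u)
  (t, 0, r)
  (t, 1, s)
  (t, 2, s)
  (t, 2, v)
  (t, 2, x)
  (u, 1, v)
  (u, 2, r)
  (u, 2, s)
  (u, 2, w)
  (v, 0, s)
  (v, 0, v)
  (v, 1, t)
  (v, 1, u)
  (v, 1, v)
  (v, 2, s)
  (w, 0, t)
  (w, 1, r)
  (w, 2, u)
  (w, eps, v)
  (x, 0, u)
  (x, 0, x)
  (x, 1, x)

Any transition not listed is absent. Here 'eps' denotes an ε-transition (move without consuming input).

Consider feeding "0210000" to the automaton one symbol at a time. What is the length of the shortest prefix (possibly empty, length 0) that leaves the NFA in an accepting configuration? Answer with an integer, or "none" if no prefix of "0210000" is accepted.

1

Start: ε-closure({r}) = {r, t}.
Read '0': {r, t} → {r, t, u, v, w}.
None of the earlier sets intersect F, but {r, t, u, v, w} does.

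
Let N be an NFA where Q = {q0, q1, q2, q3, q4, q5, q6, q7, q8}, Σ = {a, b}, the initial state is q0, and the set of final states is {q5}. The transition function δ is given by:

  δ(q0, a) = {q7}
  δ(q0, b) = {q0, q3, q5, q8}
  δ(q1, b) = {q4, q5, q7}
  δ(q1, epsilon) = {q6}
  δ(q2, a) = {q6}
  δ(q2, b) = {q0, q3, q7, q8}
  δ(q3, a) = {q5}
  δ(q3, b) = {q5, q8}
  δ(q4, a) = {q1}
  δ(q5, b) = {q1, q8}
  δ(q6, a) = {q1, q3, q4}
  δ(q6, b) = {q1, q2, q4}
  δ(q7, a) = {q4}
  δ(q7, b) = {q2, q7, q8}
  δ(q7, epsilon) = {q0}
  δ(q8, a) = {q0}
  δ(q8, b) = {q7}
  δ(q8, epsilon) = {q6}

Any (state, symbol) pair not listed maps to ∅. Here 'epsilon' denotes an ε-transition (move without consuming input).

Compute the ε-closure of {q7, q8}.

{q0, q6, q7, q8}

Begin with {q7, q8}.
ε-move q7 → q0; add q0.
ε-move q8 → q6; add q6.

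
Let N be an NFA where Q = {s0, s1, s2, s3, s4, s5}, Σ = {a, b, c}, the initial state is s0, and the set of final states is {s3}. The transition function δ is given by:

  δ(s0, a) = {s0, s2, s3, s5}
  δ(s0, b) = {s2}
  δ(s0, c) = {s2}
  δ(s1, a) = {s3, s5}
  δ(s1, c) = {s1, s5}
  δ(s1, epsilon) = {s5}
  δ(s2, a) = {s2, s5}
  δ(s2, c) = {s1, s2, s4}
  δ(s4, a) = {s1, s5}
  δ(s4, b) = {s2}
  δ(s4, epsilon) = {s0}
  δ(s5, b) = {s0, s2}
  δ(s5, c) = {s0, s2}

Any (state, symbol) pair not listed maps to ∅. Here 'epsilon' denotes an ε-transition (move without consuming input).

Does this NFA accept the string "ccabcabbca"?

Yes

Start in {s0}.
Read 'c': s0→{s2}; now {s2}.
Read 'c': s2→{s1, s2, s4}; union {s1, s2, s4}; ε-closure = {s0, s1, s2, s4, s5}.
Read 'a': s0→{s0, s2, s3, s5}, s1→{s3, s5}, s2→{s2, s5}, s4→{s1, s5}, s5→∅; now {s0, s1, s2, s3, s5}.
Read 'b': s0→{s2}, s1→∅, s2→∅, s3→∅, s5→{s0, s2}; now {s0, s2}.
Read 'c': s0→{s2}, s2→{s1, s2, s4}; union {s1, s2, s4}; ε-closure = {s0, s1, s2, s4, s5}.
Read 'a': s0→{s0, s2, s3, s5}, s1→{s3, s5}, s2→{s2, s5}, s4→{s1, s5}, s5→∅; now {s0, s1, s2, s3, s5}.
Read 'b': s0→{s2}, s1→∅, s2→∅, s3→∅, s5→{s0, s2}; now {s0, s2}.
Read 'b': s0→{s2}, s2→∅; now {s2}.
Read 'c': s2→{s1, s2, s4}; union {s1, s2, s4}; ε-closure = {s0, s1, s2, s4, s5}.
Read 'a': s0→{s0, s2, s3, s5}, s1→{s3, s5}, s2→{s2, s5}, s4→{s1, s5}, s5→∅; now {s0, s1, s2, s3, s5}.
The final set {s0, s1, s2, s3, s5} contains the accepting state s3.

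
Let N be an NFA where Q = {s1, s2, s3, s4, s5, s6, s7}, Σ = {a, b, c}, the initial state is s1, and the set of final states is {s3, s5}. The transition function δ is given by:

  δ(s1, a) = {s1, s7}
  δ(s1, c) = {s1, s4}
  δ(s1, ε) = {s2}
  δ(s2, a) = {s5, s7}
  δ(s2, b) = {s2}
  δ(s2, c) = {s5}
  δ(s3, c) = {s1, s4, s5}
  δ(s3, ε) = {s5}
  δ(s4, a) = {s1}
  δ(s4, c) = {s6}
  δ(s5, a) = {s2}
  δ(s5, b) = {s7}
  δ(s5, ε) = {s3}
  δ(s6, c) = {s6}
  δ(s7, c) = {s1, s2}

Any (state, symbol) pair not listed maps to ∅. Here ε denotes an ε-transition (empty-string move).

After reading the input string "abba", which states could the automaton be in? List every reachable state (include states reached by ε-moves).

Start: ε-closure({s1}) = {s1, s2}.
Read 'a': s1→{s1, s7}, s2→{s5, s7}; union {s1, s5, s7}; ε-closure = {s1, s2, s3, s5, s7}.
Read 'b': s1→∅, s2→{s2}, s3→∅, s5→{s7}, s7→∅; now {s2, s7}.
Read 'b': s2→{s2}, s7→∅; now {s2}.
Read 'a': s2→{s5, s7}; union {s5, s7}; ε-closure = {s3, s5, s7}.

{s3, s5, s7}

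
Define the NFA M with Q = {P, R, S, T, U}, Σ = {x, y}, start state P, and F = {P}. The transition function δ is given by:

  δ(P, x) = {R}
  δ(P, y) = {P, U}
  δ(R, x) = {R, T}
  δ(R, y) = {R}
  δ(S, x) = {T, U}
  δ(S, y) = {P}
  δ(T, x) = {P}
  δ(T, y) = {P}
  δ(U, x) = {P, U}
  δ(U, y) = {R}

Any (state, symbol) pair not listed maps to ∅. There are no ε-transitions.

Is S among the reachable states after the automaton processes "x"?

Start in {P}.
Read 'x': P→{R}; now {R}.
State S is not in {R}.

No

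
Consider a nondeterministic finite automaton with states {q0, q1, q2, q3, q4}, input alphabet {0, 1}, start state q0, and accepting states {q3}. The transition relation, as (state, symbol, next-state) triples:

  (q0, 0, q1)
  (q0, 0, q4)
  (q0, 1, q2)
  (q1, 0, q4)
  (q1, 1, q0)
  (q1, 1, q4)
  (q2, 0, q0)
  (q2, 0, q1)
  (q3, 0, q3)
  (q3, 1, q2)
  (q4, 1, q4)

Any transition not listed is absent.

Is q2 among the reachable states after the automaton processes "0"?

Start in {q0}.
Read '0': {q0} → {q1, q4}.
State q2 is not in {q1, q4}.

No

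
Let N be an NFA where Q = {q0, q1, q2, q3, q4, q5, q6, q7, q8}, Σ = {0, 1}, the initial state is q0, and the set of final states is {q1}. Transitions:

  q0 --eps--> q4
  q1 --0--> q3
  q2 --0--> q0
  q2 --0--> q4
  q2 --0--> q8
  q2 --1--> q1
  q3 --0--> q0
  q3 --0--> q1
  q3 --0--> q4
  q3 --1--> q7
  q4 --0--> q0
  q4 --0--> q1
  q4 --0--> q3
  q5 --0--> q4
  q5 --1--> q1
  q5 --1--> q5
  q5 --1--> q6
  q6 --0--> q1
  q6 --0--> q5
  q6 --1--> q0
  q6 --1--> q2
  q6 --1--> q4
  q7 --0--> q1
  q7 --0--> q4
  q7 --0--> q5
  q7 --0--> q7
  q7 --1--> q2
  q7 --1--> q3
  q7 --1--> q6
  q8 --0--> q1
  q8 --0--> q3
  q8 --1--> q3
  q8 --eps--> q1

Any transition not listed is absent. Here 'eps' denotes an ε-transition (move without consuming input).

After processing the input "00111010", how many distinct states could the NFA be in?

Start: ε-closure({q0}) = {q0, q4}.
Read '0': q0→∅, q4→{q0, q1, q3}; union {q0, q1, q3}; ε-closure = {q0, q1, q3, q4}.
Read '0': q0→∅, q1→{q3}, q3→{q0, q1, q4}, q4→{q0, q1, q3}; now {q0, q1, q3, q4}.
Read '1': q0→∅, q1→∅, q3→{q7}, q4→∅; now {q7}.
Read '1': q7→{q2, q3, q6}; now {q2, q3, q6}.
Read '1': q2→{q1}, q3→{q7}, q6→{q0, q2, q4}; now {q0, q1, q2, q4, q7}.
Read '0': q0→∅, q1→{q3}, q2→{q0, q4, q8}, q4→{q0, q1, q3}, q7→{q1, q4, q5, q7}; now {q0, q1, q3, q4, q5, q7, q8}.
Read '1': q0→∅, q1→∅, q3→{q7}, q4→∅, q5→{q1, q5, q6}, q7→{q2, q3, q6}, q8→{q3}; now {q1, q2, q3, q5, q6, q7}.
Read '0': q1→{q3}, q2→{q0, q4, q8}, q3→{q0, q1, q4}, q5→{q4}, q6→{q1, q5}, q7→{q1, q4, q5, q7}; now {q0, q1, q3, q4, q5, q7, q8}.
That set has 7 states.

7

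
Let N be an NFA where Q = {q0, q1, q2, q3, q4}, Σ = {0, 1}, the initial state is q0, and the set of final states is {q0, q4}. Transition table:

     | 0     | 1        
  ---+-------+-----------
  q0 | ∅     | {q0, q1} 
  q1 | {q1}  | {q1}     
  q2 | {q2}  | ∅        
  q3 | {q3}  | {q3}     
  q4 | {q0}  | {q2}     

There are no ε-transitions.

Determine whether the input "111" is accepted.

Start in {q0}.
Read '1': {q0} → {q0, q1}.
Read '1': {q0, q1} → {q0, q1}.
Read '1': {q0, q1} → {q0, q1}.
The final set {q0, q1} contains the accepting state q0.

Yes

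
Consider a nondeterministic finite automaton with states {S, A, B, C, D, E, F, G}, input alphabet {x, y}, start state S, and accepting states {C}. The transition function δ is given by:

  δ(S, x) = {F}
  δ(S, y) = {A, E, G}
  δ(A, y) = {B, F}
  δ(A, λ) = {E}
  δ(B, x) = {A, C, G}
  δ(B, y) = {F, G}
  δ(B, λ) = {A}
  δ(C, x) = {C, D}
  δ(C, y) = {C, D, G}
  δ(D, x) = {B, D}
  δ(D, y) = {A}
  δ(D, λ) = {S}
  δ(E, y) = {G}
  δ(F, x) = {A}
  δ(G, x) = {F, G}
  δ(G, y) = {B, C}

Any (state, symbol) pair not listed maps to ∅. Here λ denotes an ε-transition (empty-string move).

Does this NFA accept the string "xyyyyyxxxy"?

No

Start in {S}.
Read 'x': {S} → {F}.
Read 'y': {F} → ∅.
The set is empty and remains empty for the remaining 8 symbols.
The final set ∅ contains no accepting state.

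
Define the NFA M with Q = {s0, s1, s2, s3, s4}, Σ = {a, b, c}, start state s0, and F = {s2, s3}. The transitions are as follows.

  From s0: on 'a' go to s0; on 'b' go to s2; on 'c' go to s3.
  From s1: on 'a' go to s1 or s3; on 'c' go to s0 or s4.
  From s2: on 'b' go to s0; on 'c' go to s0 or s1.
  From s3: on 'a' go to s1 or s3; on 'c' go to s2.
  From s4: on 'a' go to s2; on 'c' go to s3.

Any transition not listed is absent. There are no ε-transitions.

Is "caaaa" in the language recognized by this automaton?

Yes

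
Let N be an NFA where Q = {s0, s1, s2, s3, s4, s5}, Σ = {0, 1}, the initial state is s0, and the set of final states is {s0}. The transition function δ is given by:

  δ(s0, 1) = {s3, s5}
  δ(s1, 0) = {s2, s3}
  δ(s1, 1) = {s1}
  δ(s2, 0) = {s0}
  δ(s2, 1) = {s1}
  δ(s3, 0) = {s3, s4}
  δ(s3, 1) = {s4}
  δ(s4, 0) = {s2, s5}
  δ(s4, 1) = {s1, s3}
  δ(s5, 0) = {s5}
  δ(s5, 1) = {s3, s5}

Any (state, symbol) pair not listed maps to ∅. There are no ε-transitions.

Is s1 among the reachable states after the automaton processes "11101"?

Start in {s0}.
Read '1': {s0} → {s3, s5}.
Read '1': {s3, s5} → {s3, s4, s5}.
Read '1': {s3, s4, s5} → {s1, s3, s4, s5}.
Read '0': {s1, s3, s4, s5} → {s2, s3, s4, s5}.
Read '1': {s2, s3, s4, s5} → {s1, s3, s4, s5}.
State s1 is in {s1, s3, s4, s5}.

Yes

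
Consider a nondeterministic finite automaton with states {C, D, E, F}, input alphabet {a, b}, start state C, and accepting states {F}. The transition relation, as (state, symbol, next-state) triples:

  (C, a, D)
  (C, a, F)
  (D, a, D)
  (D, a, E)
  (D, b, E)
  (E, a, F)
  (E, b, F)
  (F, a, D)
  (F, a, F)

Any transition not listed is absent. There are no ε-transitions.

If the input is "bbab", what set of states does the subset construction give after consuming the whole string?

Start in {C}.
Read 'b': C→∅; now ∅.
The set is empty and remains empty for the remaining 3 symbols.

∅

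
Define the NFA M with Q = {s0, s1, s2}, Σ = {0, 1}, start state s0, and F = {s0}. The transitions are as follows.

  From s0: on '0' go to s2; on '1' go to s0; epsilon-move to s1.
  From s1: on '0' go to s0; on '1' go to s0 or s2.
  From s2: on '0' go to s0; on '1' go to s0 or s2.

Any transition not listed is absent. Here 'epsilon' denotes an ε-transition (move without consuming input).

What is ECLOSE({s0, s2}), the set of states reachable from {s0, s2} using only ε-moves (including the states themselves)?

{s0, s1, s2}

Begin with {s0, s2}.
ε-move s0 → s1; add s1.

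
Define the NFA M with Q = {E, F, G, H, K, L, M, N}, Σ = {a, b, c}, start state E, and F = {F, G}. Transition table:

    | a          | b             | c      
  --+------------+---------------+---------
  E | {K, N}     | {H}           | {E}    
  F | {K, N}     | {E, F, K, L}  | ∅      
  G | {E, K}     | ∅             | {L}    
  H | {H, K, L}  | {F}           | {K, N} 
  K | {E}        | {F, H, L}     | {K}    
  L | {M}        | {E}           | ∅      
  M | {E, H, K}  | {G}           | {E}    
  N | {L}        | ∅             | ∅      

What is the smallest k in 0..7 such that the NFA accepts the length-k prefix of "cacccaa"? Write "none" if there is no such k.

none

Start in {E}.
Read 'c': {E} → {E}.
Read 'a': {E} → {K, N}.
Read 'c': {K, N} → {K}.
Read 'c': {K} → {K}.
Read 'c': {K} → {K}.
Read 'a': {K} → {E}.
Read 'a': {E} → {K, N}.
No reachable set along the way intersects F.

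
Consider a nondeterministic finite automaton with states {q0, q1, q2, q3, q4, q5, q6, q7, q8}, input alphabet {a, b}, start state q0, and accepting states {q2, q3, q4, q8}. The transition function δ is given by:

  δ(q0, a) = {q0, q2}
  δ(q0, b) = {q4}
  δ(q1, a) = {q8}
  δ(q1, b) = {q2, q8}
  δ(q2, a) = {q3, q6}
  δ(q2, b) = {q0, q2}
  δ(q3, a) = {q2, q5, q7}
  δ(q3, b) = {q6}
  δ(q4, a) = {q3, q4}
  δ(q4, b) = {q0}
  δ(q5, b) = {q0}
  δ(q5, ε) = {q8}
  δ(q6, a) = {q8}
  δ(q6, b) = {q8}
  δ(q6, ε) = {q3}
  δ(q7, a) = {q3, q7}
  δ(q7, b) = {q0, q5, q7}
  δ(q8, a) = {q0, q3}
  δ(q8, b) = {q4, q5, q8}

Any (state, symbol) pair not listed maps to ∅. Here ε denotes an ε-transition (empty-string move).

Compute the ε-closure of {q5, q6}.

{q3, q5, q6, q8}

Begin with {q5, q6}.
ε-move q6 → q3; add q3.
ε-move q5 → q8; add q8.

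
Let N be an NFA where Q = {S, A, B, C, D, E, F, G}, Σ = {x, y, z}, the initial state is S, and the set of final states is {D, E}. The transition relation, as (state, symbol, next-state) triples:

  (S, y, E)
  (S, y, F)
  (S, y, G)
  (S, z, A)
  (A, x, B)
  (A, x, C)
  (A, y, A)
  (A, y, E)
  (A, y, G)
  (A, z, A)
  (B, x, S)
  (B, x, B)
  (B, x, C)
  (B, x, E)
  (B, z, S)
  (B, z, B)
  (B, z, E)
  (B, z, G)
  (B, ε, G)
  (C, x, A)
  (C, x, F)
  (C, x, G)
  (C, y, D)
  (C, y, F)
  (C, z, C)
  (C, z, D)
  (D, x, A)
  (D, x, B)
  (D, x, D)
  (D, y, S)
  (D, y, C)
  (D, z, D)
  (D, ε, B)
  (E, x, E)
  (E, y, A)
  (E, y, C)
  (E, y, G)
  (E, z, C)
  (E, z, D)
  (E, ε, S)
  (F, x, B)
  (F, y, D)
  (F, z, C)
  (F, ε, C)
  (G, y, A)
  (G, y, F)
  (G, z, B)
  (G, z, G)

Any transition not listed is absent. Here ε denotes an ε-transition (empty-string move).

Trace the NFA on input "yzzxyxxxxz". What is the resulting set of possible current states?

{S, A, B, C, D, E, G}

Start in {S}.
Read 'y': S→{E, F, G}; union {E, F, G}; ε-closure = {S, C, E, F, G}.
Read 'z': S→{A}, C→{C, D}, E→{C, D}, F→{C}, G→{B, G}; now {A, B, C, D, G}.
Read 'z': A→{A}, B→{S, B, E, G}, C→{C, D}, D→{D}, G→{B, G}; now {S, A, B, C, D, E, G}.
Read 'x': S→∅, A→{B, C}, B→{S, B, C, E}, C→{A, F, G}, D→{A, B, D}, E→{E}, G→∅; now {S, A, B, C, D, E, F, G}.
Read 'y': S→{E, F, G}, A→{A, E, G}, B→∅, C→{D, F}, D→{S, C}, E→{A, C, G}, F→{D}, G→{A, F}; union {S, A, C, D, E, F, G}; ε-closure = {S, A, B, C, D, E, F, G}.
Read 'x': S→∅, A→{B, C}, B→{S, B, C, E}, C→{A, F, G}, D→{A, B, D}, E→{E}, F→{B}, G→∅; now {S, A, B, C, D, E, F, G}.
Read 'x': S→∅, A→{B, C}, B→{S, B, C, E}, C→{A, F, G}, D→{A, B, D}, E→{E}, F→{B}, G→∅; now {S, A, B, C, D, E, F, G}.
Read 'x': S→∅, A→{B, C}, B→{S, B, C, E}, C→{A, F, G}, D→{A, B, D}, E→{E}, F→{B}, G→∅; now {S, A, B, C, D, E, F, G}.
Read 'x': S→∅, A→{B, C}, B→{S, B, C, E}, C→{A, F, G}, D→{A, B, D}, E→{E}, F→{B}, G→∅; now {S, A, B, C, D, E, F, G}.
Read 'z': S→{A}, A→{A}, B→{S, B, E, G}, C→{C, D}, D→{D}, E→{C, D}, F→{C}, G→{B, G}; now {S, A, B, C, D, E, G}.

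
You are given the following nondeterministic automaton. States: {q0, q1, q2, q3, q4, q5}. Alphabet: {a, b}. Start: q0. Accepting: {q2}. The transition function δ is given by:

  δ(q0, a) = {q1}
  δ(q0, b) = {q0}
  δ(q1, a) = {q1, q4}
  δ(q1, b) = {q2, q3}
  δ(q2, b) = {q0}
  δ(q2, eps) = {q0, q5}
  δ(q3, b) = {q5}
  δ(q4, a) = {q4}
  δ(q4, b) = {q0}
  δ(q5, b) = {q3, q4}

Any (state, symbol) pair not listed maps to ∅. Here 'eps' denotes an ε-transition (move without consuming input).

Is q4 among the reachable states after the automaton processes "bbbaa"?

Start in {q0}.
Read 'b': q0→{q0}; now {q0}.
Read 'b': q0→{q0}; now {q0}.
Read 'b': q0→{q0}; now {q0}.
Read 'a': q0→{q1}; now {q1}.
Read 'a': q1→{q1, q4}; now {q1, q4}.
State q4 is in {q1, q4}.

Yes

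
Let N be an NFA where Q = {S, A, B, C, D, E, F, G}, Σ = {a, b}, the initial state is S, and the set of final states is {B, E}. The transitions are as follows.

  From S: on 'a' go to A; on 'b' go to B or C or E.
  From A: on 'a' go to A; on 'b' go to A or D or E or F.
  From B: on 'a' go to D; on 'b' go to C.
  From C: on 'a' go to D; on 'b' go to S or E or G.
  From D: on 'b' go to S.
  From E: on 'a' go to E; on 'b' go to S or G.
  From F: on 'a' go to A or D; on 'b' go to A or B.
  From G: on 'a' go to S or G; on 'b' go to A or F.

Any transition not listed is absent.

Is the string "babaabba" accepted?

Start in {S}.
Read 'b': S→{B, C, E}; now {B, C, E}.
Read 'a': B→{D}, C→{D}, E→{E}; now {D, E}.
Read 'b': D→{S}, E→{S, G}; now {S, G}.
Read 'a': S→{A}, G→{S, G}; now {S, A, G}.
Read 'a': S→{A}, A→{A}, G→{S, G}; now {S, A, G}.
Read 'b': S→{B, C, E}, A→{A, D, E, F}, G→{A, F}; now {A, B, C, D, E, F}.
Read 'b': A→{A, D, E, F}, B→{C}, C→{S, E, G}, D→{S}, E→{S, G}, F→{A, B}; now {S, A, B, C, D, E, F, G}.
Read 'a': S→{A}, A→{A}, B→{D}, C→{D}, D→∅, E→{E}, F→{A, D}, G→{S, G}; now {S, A, D, E, G}.
The final set {S, A, D, E, G} contains the accepting state E.

Yes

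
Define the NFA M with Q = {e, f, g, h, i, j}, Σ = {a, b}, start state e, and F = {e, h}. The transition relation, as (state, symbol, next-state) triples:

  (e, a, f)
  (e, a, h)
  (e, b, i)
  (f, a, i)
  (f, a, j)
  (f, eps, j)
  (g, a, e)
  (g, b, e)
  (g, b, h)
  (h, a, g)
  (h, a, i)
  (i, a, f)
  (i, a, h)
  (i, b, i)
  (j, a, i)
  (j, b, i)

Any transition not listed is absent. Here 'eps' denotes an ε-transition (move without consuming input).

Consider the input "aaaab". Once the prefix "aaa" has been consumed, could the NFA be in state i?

Start in {e}.
Read 'a': e→{f, h}; union {f, h}; ε-closure = {f, h, j}.
Read 'a': f→{i, j}, h→{g, i}, j→{i}; now {g, i, j}.
Read 'a': g→{e}, i→{f, h}, j→{i}; union {e, f, h, i}; ε-closure = {e, f, h, i, j}.
State i is in {e, f, h, i, j}.

Yes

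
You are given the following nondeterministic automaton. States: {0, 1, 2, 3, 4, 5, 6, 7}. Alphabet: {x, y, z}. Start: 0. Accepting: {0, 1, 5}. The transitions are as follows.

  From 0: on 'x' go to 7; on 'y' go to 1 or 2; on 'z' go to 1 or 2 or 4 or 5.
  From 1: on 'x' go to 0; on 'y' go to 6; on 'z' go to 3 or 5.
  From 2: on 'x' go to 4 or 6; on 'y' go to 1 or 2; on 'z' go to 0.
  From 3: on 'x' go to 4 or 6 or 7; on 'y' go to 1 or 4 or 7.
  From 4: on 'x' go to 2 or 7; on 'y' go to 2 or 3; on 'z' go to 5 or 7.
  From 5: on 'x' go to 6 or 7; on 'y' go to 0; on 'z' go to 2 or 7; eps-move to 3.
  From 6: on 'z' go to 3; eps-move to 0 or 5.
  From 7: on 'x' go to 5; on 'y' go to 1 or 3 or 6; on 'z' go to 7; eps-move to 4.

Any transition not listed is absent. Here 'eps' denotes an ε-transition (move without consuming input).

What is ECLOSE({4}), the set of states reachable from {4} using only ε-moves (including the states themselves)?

{4}

Begin with {4}.
No ε-moves leave this set, so the closure equals the set itself.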